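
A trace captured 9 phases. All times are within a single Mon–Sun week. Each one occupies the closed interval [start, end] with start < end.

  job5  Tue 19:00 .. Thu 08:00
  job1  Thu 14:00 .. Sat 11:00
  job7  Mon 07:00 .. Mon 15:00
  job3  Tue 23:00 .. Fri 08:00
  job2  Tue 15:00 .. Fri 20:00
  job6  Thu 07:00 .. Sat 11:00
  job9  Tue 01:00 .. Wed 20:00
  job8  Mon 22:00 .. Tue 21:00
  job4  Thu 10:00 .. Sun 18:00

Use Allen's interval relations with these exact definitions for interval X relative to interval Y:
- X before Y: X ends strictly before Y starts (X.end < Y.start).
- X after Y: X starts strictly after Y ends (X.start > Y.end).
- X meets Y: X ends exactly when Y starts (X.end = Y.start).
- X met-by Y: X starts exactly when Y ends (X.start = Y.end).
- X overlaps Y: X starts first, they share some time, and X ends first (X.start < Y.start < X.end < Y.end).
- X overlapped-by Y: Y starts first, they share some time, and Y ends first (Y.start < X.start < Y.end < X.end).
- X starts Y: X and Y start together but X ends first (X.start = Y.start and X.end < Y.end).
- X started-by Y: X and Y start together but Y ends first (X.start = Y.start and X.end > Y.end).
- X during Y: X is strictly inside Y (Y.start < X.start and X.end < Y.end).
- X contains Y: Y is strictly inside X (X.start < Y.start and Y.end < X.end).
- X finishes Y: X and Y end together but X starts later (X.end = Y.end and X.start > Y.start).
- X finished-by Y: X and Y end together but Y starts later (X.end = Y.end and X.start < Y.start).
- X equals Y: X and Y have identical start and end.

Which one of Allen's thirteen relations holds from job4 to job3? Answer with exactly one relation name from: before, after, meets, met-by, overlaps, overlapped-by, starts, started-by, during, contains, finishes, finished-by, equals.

job4 = [Thu 10:00, Sun 18:00]; job3 = [Tue 23:00, Fri 08:00].
Compare endpoints: job4.start > job3.start, job4.start < job3.end, job4.end > job3.start, job4.end > job3.end.
That pattern is 'overlapped-by'.

overlapped-by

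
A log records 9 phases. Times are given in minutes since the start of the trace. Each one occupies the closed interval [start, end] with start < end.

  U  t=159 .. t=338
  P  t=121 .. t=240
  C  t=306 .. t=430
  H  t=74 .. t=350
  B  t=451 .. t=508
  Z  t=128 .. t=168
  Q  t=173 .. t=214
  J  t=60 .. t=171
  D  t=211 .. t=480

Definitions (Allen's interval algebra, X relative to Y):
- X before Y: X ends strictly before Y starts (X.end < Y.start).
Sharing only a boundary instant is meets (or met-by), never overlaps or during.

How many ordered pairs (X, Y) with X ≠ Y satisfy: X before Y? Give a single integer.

Checking all 72 ordered pairs for relation 'before'; matching pairs in alphabetical order:
(C, B): C before B ✓
(H, B): H before B ✓
(J, B): J before B ✓
(J, C): J before C ✓
(J, D): J before D ✓
(J, Q): J before Q ✓
(P, B): P before B ✓
(P, C): P before C ✓
(Q, B): Q before B ✓
(Q, C): Q before C ✓
(U, B): U before B ✓
(Z, B): Z before B ✓
(Z, C): Z before C ✓
(Z, D): Z before D ✓
(Z, Q): Z before Q ✓
Count: 15.

15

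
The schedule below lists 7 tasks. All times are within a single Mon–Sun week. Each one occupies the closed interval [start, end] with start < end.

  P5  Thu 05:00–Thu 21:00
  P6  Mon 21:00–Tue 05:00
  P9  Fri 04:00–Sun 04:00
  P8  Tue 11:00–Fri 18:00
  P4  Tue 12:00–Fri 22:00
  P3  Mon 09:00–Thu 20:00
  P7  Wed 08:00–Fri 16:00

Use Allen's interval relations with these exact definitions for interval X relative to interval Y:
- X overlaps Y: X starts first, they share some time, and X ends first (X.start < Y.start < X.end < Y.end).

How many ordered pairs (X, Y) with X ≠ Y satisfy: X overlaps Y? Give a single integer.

Checking all 42 ordered pairs for relation 'overlaps'; matching pairs in alphabetical order:
(P3, P4): P3 overlaps P4 ✓
(P3, P5): P3 overlaps P5 ✓
(P3, P7): P3 overlaps P7 ✓
(P3, P8): P3 overlaps P8 ✓
(P4, P9): P4 overlaps P9 ✓
(P7, P9): P7 overlaps P9 ✓
(P8, P4): P8 overlaps P4 ✓
(P8, P9): P8 overlaps P9 ✓
Count: 8.

8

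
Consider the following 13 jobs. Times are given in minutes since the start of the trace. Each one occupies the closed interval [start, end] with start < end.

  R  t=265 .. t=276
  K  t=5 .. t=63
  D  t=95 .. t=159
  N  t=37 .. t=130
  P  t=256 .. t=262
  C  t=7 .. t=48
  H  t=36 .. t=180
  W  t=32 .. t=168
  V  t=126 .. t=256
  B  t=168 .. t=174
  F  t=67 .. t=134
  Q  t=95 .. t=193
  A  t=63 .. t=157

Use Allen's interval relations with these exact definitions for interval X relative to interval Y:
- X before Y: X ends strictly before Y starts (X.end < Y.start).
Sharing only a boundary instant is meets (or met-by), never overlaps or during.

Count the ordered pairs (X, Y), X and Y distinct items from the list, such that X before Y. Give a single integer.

37

Checking all 156 ordered pairs for relation 'before'; matching pairs in alphabetical order:
(A, B): A before B ✓
(A, P): A before P ✓
(A, R): A before R ✓
(B, P): B before P ✓
(B, R): B before R ✓
(C, A): C before A ✓
(C, B): C before B ✓
(C, D): C before D ✓
(C, F): C before F ✓
(C, P): C before P ✓
(C, Q): C before Q ✓
(C, R): C before R ✓
(C, V): C before V ✓
(D, B): D before B ✓
(D, P): D before P ✓
(D, R): D before R ✓
(F, B): F before B ✓
(F, P): F before P ✓
(F, R): F before R ✓
(H, P): H before P ✓
(H, R): H before R ✓
(K, B): K before B ✓
(K, D): K before D ✓
(K, F): K before F ✓
... plus 13 further pairs not listed.
Count: 37.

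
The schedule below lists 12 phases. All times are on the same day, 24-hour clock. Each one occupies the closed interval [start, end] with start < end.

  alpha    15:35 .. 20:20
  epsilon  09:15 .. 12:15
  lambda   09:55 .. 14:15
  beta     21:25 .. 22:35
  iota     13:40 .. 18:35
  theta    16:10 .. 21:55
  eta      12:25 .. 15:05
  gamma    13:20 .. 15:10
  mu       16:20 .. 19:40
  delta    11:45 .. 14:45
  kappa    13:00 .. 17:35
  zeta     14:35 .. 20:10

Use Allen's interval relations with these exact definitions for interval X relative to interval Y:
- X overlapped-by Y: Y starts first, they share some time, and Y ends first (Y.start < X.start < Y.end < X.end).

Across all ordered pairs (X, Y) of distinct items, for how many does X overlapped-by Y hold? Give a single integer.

Checking all 132 ordered pairs for relation 'overlapped-by'; matching pairs in alphabetical order:
(alpha, iota): alpha overlapped-by iota ✓
(alpha, kappa): alpha overlapped-by kappa ✓
(alpha, zeta): alpha overlapped-by zeta ✓
(beta, theta): beta overlapped-by theta ✓
(delta, epsilon): delta overlapped-by epsilon ✓
(delta, lambda): delta overlapped-by lambda ✓
(eta, delta): eta overlapped-by delta ✓
(eta, lambda): eta overlapped-by lambda ✓
(gamma, delta): gamma overlapped-by delta ✓
(gamma, eta): gamma overlapped-by eta ✓
(gamma, lambda): gamma overlapped-by lambda ✓
(iota, delta): iota overlapped-by delta ✓
(iota, eta): iota overlapped-by eta ✓
(iota, gamma): iota overlapped-by gamma ✓
(iota, kappa): iota overlapped-by kappa ✓
(iota, lambda): iota overlapped-by lambda ✓
(kappa, delta): kappa overlapped-by delta ✓
(kappa, eta): kappa overlapped-by eta ✓
(kappa, lambda): kappa overlapped-by lambda ✓
(lambda, epsilon): lambda overlapped-by epsilon ✓
(mu, iota): mu overlapped-by iota ✓
(mu, kappa): mu overlapped-by kappa ✓
(theta, alpha): theta overlapped-by alpha ✓
(theta, iota): theta overlapped-by iota ✓
... plus 7 further pairs not listed.
Count: 31.

31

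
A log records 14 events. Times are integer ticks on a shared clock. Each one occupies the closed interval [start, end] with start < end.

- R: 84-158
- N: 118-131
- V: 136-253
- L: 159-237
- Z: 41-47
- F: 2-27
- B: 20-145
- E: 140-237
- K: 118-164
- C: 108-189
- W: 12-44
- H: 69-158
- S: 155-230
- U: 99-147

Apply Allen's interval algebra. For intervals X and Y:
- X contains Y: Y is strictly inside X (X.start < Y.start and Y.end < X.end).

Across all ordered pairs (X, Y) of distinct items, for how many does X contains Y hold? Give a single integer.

13

Checking all 182 ordered pairs for relation 'contains'; matching pairs in alphabetical order:
(B, N): B contains N ✓
(B, Z): B contains Z ✓
(C, K): C contains K ✓
(C, N): C contains N ✓
(E, S): E contains S ✓
(H, N): H contains N ✓
(H, U): H contains U ✓
(R, N): R contains N ✓
(R, U): R contains U ✓
(U, N): U contains N ✓
(V, E): V contains E ✓
(V, L): V contains L ✓
(V, S): V contains S ✓
Count: 13.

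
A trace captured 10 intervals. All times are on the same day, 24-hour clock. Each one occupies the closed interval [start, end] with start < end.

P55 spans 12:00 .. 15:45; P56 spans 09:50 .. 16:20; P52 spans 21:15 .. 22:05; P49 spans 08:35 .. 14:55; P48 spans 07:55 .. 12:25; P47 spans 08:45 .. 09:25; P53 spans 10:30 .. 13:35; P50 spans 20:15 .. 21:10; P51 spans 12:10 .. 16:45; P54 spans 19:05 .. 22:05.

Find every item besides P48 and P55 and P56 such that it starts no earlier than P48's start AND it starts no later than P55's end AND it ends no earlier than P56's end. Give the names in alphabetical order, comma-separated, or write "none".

Conditions: its start is no earlier than P48's start (X.start >= 07:55) AND its start is no later than P55's end (X.start <= 15:45) AND its end is no earlier than P56's end (X.end >= 16:20).
P47: start 08:45 >= 07:55? ✓; start 08:45 <= 15:45? ✓; end 09:25 >= 16:20? ✗ → no.
P49: start 08:35 >= 07:55? ✓; start 08:35 <= 15:45? ✓; end 14:55 >= 16:20? ✗ → no.
P50: start 20:15 >= 07:55? ✓; start 20:15 <= 15:45? ✗; end 21:10 >= 16:20? ✓ → no.
P51: start 12:10 >= 07:55? ✓; start 12:10 <= 15:45? ✓; end 16:45 >= 16:20? ✓ → yes.
P52: start 21:15 >= 07:55? ✓; start 21:15 <= 15:45? ✗; end 22:05 >= 16:20? ✓ → no.
P53: start 10:30 >= 07:55? ✓; start 10:30 <= 15:45? ✓; end 13:35 >= 16:20? ✗ → no.
P54: start 19:05 >= 07:55? ✓; start 19:05 <= 15:45? ✗; end 22:05 >= 16:20? ✓ → no.
Result: P51.

P51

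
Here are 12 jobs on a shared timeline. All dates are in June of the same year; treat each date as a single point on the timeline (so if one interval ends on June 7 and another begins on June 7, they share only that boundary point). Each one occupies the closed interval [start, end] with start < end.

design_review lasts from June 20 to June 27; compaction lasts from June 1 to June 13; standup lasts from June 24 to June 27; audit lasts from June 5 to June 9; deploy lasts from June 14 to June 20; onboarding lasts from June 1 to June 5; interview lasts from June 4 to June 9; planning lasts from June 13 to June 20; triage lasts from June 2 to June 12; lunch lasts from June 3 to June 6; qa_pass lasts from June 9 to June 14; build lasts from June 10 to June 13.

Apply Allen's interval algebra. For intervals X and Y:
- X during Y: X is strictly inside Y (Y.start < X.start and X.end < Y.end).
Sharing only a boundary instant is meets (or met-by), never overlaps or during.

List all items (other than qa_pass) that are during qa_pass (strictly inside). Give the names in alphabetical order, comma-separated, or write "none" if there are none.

build

Target qa_pass = [June 9, June 14].
audit [June 5, June 9] → meets → no.
build [June 10, June 13] → during → yes.
compaction [June 1, June 13] → overlaps → no.
deploy [June 14, June 20] → met-by → no.
design_review [June 20, June 27] → after → no.
interview [June 4, June 9] → meets → no.
lunch [June 3, June 6] → before → no.
onboarding [June 1, June 5] → before → no.
planning [June 13, June 20] → overlapped-by → no.
standup [June 24, June 27] → after → no.
triage [June 2, June 12] → overlaps → no.
Result: build.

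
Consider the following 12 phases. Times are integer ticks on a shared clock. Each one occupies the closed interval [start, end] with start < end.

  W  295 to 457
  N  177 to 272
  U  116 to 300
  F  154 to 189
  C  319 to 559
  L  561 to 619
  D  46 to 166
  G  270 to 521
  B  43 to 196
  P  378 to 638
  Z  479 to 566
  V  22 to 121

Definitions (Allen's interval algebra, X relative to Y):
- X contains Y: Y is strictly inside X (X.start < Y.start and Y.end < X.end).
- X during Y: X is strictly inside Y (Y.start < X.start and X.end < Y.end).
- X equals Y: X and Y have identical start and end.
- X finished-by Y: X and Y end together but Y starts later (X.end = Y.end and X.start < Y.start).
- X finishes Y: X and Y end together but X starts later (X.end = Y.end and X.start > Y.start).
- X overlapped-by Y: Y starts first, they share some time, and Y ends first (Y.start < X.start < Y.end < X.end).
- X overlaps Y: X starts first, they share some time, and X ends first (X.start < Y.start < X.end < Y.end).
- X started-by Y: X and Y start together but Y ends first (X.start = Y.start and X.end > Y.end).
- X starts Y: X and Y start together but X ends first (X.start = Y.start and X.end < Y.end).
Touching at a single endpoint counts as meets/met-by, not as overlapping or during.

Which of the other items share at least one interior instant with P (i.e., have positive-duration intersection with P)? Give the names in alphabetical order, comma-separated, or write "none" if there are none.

C, G, L, W, Z

Target P = [378, 638].
B [43, 196] → before → no.
C [319, 559] → overlaps → yes.
D [46, 166] → before → no.
F [154, 189] → before → no.
G [270, 521] → overlaps → yes.
L [561, 619] → during → yes.
N [177, 272] → before → no.
U [116, 300] → before → no.
V [22, 121] → before → no.
W [295, 457] → overlaps → yes.
Z [479, 566] → during → yes.
Result: C, G, L, W, Z.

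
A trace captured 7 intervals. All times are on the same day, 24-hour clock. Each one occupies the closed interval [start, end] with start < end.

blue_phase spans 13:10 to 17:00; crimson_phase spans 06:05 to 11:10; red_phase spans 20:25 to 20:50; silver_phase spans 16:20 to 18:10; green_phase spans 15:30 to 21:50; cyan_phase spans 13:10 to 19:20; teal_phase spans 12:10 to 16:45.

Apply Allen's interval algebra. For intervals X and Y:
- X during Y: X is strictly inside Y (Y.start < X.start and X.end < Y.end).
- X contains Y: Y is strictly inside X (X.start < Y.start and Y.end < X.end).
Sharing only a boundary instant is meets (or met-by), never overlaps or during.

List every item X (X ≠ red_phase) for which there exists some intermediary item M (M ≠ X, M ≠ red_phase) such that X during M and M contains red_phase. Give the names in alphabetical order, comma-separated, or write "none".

Target red_phase = [20:25, 20:50].
Intermediaries M with M contains red_phase: green_phase.
Via green_phase — items with X during green_phase: silver_phase.
Union: silver_phase.

silver_phase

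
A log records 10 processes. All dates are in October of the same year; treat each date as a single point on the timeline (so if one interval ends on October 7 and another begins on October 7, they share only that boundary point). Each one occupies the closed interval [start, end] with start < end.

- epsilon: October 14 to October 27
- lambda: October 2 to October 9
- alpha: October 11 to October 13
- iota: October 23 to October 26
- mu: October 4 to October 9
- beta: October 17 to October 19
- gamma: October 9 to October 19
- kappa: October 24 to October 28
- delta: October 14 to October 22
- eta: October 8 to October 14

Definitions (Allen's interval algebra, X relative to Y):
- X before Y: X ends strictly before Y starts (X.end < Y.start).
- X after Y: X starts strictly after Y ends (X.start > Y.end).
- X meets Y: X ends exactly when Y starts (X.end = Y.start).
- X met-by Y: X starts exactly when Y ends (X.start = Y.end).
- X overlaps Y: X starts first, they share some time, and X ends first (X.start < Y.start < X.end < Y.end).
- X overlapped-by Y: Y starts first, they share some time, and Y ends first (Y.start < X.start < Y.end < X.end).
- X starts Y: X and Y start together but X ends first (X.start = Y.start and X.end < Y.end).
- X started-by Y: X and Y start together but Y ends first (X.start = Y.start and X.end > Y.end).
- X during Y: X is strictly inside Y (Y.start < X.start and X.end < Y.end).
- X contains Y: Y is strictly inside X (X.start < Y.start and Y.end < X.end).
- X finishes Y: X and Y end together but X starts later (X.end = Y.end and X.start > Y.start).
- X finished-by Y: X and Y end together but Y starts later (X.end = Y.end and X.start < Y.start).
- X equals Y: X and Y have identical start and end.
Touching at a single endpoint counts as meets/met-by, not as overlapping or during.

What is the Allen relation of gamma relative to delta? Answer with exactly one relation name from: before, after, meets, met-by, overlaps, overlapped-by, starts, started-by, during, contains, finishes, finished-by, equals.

overlaps

gamma = [October 9, October 19]; delta = [October 14, October 22].
Compare endpoints: gamma.start < delta.start, gamma.start < delta.end, gamma.end > delta.start, gamma.end < delta.end.
That pattern is 'overlaps'.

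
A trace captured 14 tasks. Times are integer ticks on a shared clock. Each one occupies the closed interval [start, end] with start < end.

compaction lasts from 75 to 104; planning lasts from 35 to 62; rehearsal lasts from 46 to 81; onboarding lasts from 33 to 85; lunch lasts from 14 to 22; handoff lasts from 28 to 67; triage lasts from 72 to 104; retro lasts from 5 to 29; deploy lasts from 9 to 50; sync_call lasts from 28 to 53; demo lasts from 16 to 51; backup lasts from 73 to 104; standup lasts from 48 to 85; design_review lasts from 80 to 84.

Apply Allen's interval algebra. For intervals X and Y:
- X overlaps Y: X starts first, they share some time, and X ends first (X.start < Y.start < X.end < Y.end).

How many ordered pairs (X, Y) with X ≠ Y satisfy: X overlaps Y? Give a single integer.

Checking all 182 ordered pairs for relation 'overlaps'; matching pairs in alphabetical order:
(demo, handoff): demo overlaps handoff ✓
(demo, onboarding): demo overlaps onboarding ✓
(demo, planning): demo overlaps planning ✓
(demo, rehearsal): demo overlaps rehearsal ✓
(demo, standup): demo overlaps standup ✓
(demo, sync_call): demo overlaps sync_call ✓
(deploy, demo): deploy overlaps demo ✓
(deploy, handoff): deploy overlaps handoff ✓
(deploy, onboarding): deploy overlaps onboarding ✓
(deploy, planning): deploy overlaps planning ✓
(deploy, rehearsal): deploy overlaps rehearsal ✓
(deploy, standup): deploy overlaps standup ✓
(deploy, sync_call): deploy overlaps sync_call ✓
(handoff, onboarding): handoff overlaps onboarding ✓
(handoff, rehearsal): handoff overlaps rehearsal ✓
(handoff, standup): handoff overlaps standup ✓
(lunch, demo): lunch overlaps demo ✓
(onboarding, backup): onboarding overlaps backup ✓
(onboarding, compaction): onboarding overlaps compaction ✓
(onboarding, triage): onboarding overlaps triage ✓
(planning, rehearsal): planning overlaps rehearsal ✓
(planning, standup): planning overlaps standup ✓
(rehearsal, backup): rehearsal overlaps backup ✓
(rehearsal, compaction): rehearsal overlaps compaction ✓
... plus 14 further pairs not listed.
Count: 38.

38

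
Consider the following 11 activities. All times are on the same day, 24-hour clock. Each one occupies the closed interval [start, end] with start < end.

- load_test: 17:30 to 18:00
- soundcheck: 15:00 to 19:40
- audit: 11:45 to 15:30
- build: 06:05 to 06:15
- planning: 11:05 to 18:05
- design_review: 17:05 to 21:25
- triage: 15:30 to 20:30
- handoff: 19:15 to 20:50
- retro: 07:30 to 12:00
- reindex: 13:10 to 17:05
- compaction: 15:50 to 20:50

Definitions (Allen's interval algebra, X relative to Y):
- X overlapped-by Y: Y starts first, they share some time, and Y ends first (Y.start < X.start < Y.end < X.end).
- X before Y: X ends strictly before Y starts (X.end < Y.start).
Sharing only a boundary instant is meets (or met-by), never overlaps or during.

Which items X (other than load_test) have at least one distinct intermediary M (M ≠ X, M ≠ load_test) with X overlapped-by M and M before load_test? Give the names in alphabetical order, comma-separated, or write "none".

Target load_test = [17:30, 18:00].
Intermediaries M with M before load_test: audit, build, reindex, retro.
Via audit — items with X overlapped-by audit: reindex, soundcheck.
Via build — items with X overlapped-by build: none.
Via reindex — items with X overlapped-by reindex: compaction, soundcheck, triage.
Via retro — items with X overlapped-by retro: audit, planning.
Union: audit, compaction, planning, reindex, soundcheck, triage.

audit, compaction, planning, reindex, soundcheck, triage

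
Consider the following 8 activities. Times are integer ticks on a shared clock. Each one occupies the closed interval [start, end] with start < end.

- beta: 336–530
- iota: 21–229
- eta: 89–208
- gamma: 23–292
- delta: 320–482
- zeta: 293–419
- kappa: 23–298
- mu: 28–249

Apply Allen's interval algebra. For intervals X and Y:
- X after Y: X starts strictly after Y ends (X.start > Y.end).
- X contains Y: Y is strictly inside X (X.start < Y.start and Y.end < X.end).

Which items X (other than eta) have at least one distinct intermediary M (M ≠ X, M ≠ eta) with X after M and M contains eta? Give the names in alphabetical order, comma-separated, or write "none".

beta, delta, zeta

Target eta = [89, 208].
Intermediaries M with M contains eta: gamma, iota, kappa, mu.
Via gamma — items with X after gamma: beta, delta, zeta.
Via iota — items with X after iota: beta, delta, zeta.
Via kappa — items with X after kappa: beta, delta.
Via mu — items with X after mu: beta, delta, zeta.
Union: beta, delta, zeta.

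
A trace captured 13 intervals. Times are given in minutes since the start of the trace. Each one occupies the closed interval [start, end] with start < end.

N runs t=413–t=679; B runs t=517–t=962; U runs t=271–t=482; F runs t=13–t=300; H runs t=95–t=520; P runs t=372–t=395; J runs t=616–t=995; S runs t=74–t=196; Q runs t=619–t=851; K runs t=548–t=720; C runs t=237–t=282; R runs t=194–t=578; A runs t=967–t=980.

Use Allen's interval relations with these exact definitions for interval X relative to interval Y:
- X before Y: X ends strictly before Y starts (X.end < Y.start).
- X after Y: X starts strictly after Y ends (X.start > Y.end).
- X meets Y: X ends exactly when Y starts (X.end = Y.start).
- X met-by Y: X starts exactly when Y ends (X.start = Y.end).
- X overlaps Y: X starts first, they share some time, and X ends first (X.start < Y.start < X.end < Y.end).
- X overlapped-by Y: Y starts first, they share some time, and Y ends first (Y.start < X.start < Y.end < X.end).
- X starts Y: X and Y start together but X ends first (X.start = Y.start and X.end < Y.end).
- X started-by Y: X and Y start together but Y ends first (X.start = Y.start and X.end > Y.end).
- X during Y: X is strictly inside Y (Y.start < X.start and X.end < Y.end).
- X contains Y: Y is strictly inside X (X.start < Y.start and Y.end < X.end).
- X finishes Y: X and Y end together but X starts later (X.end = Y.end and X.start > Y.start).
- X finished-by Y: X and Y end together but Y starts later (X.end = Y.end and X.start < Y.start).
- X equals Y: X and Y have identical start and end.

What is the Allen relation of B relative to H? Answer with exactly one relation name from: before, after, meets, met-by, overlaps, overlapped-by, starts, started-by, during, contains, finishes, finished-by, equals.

B = [t=517, t=962]; H = [t=95, t=520].
Compare endpoints: B.start > H.start, B.start < H.end, B.end > H.start, B.end > H.end.
That pattern is 'overlapped-by'.

overlapped-by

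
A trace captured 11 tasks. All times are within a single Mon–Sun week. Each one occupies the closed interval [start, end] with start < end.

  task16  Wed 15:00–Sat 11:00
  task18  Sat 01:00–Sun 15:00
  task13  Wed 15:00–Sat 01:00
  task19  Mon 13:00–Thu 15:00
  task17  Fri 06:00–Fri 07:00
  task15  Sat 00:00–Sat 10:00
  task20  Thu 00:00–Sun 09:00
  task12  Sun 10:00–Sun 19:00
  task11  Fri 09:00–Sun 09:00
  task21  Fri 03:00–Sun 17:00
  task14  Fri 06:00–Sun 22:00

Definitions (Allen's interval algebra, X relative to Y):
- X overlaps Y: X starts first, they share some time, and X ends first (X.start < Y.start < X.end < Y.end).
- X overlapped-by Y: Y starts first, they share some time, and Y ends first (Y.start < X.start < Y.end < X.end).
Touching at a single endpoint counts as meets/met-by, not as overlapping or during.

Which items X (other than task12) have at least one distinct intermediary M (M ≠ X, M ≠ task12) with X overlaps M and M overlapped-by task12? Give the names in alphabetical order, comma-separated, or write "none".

none

Target task12 = [Sun 10:00, Sun 19:00].
Intermediaries M with M overlapped-by task12: none.
Union: none.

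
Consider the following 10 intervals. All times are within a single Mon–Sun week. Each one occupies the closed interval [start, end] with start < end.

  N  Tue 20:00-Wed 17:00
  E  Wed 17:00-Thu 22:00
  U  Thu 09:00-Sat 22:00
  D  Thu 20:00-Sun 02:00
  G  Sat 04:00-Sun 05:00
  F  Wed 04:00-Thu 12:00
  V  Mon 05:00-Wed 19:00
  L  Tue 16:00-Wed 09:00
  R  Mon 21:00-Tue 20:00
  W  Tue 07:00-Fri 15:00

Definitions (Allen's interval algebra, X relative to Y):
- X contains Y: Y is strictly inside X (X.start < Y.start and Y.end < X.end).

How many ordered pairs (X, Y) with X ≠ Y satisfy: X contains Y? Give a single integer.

7

Checking all 90 ordered pairs for relation 'contains'; matching pairs in alphabetical order:
(V, L): V contains L ✓
(V, N): V contains N ✓
(V, R): V contains R ✓
(W, E): W contains E ✓
(W, F): W contains F ✓
(W, L): W contains L ✓
(W, N): W contains N ✓
Count: 7.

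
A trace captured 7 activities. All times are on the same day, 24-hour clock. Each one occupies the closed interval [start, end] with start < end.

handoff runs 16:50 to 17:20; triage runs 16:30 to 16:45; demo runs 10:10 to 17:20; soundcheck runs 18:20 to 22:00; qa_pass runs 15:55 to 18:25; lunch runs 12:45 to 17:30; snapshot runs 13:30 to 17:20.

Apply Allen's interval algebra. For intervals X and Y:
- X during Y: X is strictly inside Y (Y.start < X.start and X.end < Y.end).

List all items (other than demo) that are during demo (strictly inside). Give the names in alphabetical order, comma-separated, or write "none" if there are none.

Target demo = [10:10, 17:20].
handoff [16:50, 17:20] → finishes → no.
lunch [12:45, 17:30] → overlapped-by → no.
qa_pass [15:55, 18:25] → overlapped-by → no.
snapshot [13:30, 17:20] → finishes → no.
soundcheck [18:20, 22:00] → after → no.
triage [16:30, 16:45] → during → yes.
Result: triage.

triage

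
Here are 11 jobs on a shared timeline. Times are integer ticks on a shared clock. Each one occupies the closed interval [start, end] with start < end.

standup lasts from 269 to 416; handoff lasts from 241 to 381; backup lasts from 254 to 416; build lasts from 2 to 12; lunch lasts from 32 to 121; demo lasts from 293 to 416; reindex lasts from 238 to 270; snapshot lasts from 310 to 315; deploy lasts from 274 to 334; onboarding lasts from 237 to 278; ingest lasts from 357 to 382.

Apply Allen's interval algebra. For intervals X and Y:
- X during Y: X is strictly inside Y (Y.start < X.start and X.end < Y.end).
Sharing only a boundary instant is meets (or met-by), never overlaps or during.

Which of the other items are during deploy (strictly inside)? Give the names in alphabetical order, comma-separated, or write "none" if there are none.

snapshot

Target deploy = [274, 334].
backup [254, 416] → contains → no.
build [2, 12] → before → no.
demo [293, 416] → overlapped-by → no.
handoff [241, 381] → contains → no.
ingest [357, 382] → after → no.
lunch [32, 121] → before → no.
onboarding [237, 278] → overlaps → no.
reindex [238, 270] → before → no.
snapshot [310, 315] → during → yes.
standup [269, 416] → contains → no.
Result: snapshot.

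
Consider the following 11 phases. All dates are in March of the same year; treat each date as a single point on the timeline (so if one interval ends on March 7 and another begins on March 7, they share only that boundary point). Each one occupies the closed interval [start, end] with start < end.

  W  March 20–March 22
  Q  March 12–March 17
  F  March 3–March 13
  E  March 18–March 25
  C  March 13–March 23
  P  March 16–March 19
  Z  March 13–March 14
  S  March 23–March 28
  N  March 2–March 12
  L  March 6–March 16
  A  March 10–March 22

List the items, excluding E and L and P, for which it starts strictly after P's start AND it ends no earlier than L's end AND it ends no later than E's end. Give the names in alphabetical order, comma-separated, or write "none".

W

Conditions: its start is strictly after P's start (X.start > March 16) AND its end is no earlier than L's end (X.end >= March 16) AND its end is no later than E's end (X.end <= March 25).
A: start March 10 > March 16? ✗; end March 22 >= March 16? ✓; end March 22 <= March 25? ✓ → no.
C: start March 13 > March 16? ✗; end March 23 >= March 16? ✓; end March 23 <= March 25? ✓ → no.
F: start March 3 > March 16? ✗; end March 13 >= March 16? ✗; end March 13 <= March 25? ✓ → no.
N: start March 2 > March 16? ✗; end March 12 >= March 16? ✗; end March 12 <= March 25? ✓ → no.
Q: start March 12 > March 16? ✗; end March 17 >= March 16? ✓; end March 17 <= March 25? ✓ → no.
S: start March 23 > March 16? ✓; end March 28 >= March 16? ✓; end March 28 <= March 25? ✗ → no.
W: start March 20 > March 16? ✓; end March 22 >= March 16? ✓; end March 22 <= March 25? ✓ → yes.
Z: start March 13 > March 16? ✗; end March 14 >= March 16? ✗; end March 14 <= March 25? ✓ → no.
Result: W.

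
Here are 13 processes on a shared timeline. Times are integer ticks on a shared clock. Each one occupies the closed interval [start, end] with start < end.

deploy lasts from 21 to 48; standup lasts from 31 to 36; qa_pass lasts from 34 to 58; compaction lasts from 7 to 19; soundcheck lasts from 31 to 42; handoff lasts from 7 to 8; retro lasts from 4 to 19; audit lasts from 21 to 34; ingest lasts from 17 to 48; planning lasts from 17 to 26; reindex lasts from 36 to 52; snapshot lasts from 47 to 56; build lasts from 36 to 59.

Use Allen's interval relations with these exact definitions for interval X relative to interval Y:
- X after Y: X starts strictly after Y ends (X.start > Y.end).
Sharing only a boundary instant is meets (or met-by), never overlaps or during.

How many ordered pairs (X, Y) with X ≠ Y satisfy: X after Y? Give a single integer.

37

Checking all 156 ordered pairs for relation 'after'; matching pairs in alphabetical order:
(audit, compaction): audit after compaction ✓
(audit, handoff): audit after handoff ✓
(audit, retro): audit after retro ✓
(build, audit): build after audit ✓
(build, compaction): build after compaction ✓
(build, handoff): build after handoff ✓
(build, planning): build after planning ✓
(build, retro): build after retro ✓
(deploy, compaction): deploy after compaction ✓
(deploy, handoff): deploy after handoff ✓
(deploy, retro): deploy after retro ✓
(ingest, handoff): ingest after handoff ✓
(planning, handoff): planning after handoff ✓
(qa_pass, compaction): qa_pass after compaction ✓
(qa_pass, handoff): qa_pass after handoff ✓
(qa_pass, planning): qa_pass after planning ✓
(qa_pass, retro): qa_pass after retro ✓
(reindex, audit): reindex after audit ✓
(reindex, compaction): reindex after compaction ✓
(reindex, handoff): reindex after handoff ✓
(reindex, planning): reindex after planning ✓
(reindex, retro): reindex after retro ✓
(snapshot, audit): snapshot after audit ✓
(snapshot, compaction): snapshot after compaction ✓
... plus 13 further pairs not listed.
Count: 37.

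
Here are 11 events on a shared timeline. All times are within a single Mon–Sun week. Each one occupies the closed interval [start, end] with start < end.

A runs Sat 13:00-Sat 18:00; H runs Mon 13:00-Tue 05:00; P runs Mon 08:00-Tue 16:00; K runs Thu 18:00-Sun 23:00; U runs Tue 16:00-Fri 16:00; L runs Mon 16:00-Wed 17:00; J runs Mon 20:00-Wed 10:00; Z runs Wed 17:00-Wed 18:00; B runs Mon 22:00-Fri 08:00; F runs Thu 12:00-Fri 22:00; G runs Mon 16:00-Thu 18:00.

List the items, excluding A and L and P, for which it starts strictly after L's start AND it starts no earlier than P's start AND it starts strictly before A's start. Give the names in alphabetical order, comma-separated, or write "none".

B, F, J, K, U, Z

Conditions: its start is strictly after L's start (X.start > Mon 16:00) AND its start is no earlier than P's start (X.start >= Mon 08:00) AND its start is strictly before A's start (X.start < Sat 13:00).
B: start Mon 22:00 > Mon 16:00? ✓; start Mon 22:00 >= Mon 08:00? ✓; start Mon 22:00 < Sat 13:00? ✓ → yes.
F: start Thu 12:00 > Mon 16:00? ✓; start Thu 12:00 >= Mon 08:00? ✓; start Thu 12:00 < Sat 13:00? ✓ → yes.
G: start Mon 16:00 > Mon 16:00? ✗; start Mon 16:00 >= Mon 08:00? ✓; start Mon 16:00 < Sat 13:00? ✓ → no.
H: start Mon 13:00 > Mon 16:00? ✗; start Mon 13:00 >= Mon 08:00? ✓; start Mon 13:00 < Sat 13:00? ✓ → no.
J: start Mon 20:00 > Mon 16:00? ✓; start Mon 20:00 >= Mon 08:00? ✓; start Mon 20:00 < Sat 13:00? ✓ → yes.
K: start Thu 18:00 > Mon 16:00? ✓; start Thu 18:00 >= Mon 08:00? ✓; start Thu 18:00 < Sat 13:00? ✓ → yes.
U: start Tue 16:00 > Mon 16:00? ✓; start Tue 16:00 >= Mon 08:00? ✓; start Tue 16:00 < Sat 13:00? ✓ → yes.
Z: start Wed 17:00 > Mon 16:00? ✓; start Wed 17:00 >= Mon 08:00? ✓; start Wed 17:00 < Sat 13:00? ✓ → yes.
Result: B, F, J, K, U, Z.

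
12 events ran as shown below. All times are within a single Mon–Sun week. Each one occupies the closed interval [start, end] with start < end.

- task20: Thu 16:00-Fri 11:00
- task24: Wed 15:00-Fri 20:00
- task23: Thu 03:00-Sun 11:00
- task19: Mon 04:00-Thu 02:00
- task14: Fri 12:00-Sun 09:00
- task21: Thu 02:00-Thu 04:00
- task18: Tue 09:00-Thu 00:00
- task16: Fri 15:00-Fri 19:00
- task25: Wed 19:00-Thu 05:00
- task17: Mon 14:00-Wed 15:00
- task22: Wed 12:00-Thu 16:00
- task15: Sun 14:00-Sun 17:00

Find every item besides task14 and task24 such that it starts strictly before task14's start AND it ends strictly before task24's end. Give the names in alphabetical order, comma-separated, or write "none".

Conditions: its start is strictly before task14's start (X.start < Fri 12:00) AND its end is strictly before task24's end (X.end < Fri 20:00).
task15: start Sun 14:00 < Fri 12:00? ✗; end Sun 17:00 < Fri 20:00? ✗ → no.
task16: start Fri 15:00 < Fri 12:00? ✗; end Fri 19:00 < Fri 20:00? ✓ → no.
task17: start Mon 14:00 < Fri 12:00? ✓; end Wed 15:00 < Fri 20:00? ✓ → yes.
task18: start Tue 09:00 < Fri 12:00? ✓; end Thu 00:00 < Fri 20:00? ✓ → yes.
task19: start Mon 04:00 < Fri 12:00? ✓; end Thu 02:00 < Fri 20:00? ✓ → yes.
task20: start Thu 16:00 < Fri 12:00? ✓; end Fri 11:00 < Fri 20:00? ✓ → yes.
task21: start Thu 02:00 < Fri 12:00? ✓; end Thu 04:00 < Fri 20:00? ✓ → yes.
task22: start Wed 12:00 < Fri 12:00? ✓; end Thu 16:00 < Fri 20:00? ✓ → yes.
task23: start Thu 03:00 < Fri 12:00? ✓; end Sun 11:00 < Fri 20:00? ✗ → no.
task25: start Wed 19:00 < Fri 12:00? ✓; end Thu 05:00 < Fri 20:00? ✓ → yes.
Result: task17, task18, task19, task20, task21, task22, task25.

task17, task18, task19, task20, task21, task22, task25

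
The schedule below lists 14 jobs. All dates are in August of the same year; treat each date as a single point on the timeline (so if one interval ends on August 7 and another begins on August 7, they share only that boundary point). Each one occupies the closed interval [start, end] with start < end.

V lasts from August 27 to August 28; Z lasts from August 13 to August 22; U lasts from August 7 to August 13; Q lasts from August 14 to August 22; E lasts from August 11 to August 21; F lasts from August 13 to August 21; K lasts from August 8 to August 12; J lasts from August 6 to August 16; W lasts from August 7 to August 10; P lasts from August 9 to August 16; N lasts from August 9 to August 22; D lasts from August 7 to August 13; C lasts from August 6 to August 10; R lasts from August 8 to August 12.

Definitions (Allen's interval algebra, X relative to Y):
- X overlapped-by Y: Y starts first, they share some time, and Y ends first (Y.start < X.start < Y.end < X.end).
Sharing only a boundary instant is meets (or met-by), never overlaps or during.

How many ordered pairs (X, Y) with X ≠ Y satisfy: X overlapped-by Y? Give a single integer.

Checking all 182 ordered pairs for relation 'overlapped-by'; matching pairs in alphabetical order:
(D, C): D overlapped-by C ✓
(E, D): E overlapped-by D ✓
(E, J): E overlapped-by J ✓
(E, K): E overlapped-by K ✓
(E, P): E overlapped-by P ✓
(E, R): E overlapped-by R ✓
(E, U): E overlapped-by U ✓
(F, J): F overlapped-by J ✓
(F, P): F overlapped-by P ✓
(K, C): K overlapped-by C ✓
(K, W): K overlapped-by W ✓
(N, C): N overlapped-by C ✓
(N, D): N overlapped-by D ✓
(N, J): N overlapped-by J ✓
(N, K): N overlapped-by K ✓
(N, R): N overlapped-by R ✓
(N, U): N overlapped-by U ✓
(N, W): N overlapped-by W ✓
(P, C): P overlapped-by C ✓
(P, D): P overlapped-by D ✓
(P, K): P overlapped-by K ✓
(P, R): P overlapped-by R ✓
(P, U): P overlapped-by U ✓
(P, W): P overlapped-by W ✓
... plus 10 further pairs not listed.
Count: 34.

34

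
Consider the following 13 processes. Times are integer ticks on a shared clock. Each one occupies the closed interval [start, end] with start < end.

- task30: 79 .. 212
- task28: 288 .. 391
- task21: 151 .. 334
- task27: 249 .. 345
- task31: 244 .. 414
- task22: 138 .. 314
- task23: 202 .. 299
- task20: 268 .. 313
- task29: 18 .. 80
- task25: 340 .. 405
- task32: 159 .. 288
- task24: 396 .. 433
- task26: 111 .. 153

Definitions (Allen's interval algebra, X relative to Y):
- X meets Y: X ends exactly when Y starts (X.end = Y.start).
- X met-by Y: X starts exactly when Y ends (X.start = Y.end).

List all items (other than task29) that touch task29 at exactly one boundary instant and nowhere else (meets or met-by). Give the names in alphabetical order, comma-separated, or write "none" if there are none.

none

Target task29 = [18, 80].
task20 [268, 313] → after → no.
task21 [151, 334] → after → no.
task22 [138, 314] → after → no.
task23 [202, 299] → after → no.
task24 [396, 433] → after → no.
task25 [340, 405] → after → no.
task26 [111, 153] → after → no.
task27 [249, 345] → after → no.
task28 [288, 391] → after → no.
task30 [79, 212] → overlapped-by → no.
task31 [244, 414] → after → no.
task32 [159, 288] → after → no.
Result: none.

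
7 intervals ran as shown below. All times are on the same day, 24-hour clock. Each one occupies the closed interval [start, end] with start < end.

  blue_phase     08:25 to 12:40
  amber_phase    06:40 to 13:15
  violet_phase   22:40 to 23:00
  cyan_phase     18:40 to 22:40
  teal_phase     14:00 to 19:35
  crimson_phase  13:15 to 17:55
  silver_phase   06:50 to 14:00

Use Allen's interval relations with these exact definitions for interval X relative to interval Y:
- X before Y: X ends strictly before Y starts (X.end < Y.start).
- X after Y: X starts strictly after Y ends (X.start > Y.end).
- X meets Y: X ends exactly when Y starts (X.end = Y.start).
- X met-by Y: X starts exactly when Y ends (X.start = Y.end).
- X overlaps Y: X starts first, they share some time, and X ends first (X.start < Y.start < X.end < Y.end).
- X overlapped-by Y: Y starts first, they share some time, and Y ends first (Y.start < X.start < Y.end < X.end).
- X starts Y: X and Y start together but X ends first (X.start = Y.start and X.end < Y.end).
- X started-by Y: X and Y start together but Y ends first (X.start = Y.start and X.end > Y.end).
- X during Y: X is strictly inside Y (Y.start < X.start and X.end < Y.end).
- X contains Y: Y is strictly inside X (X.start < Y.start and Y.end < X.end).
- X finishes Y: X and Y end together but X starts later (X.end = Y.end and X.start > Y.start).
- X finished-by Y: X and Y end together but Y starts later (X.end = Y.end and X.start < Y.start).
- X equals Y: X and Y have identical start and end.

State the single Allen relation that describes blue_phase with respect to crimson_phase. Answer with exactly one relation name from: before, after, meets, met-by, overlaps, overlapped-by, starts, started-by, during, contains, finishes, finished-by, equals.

blue_phase = [08:25, 12:40]; crimson_phase = [13:15, 17:55].
Compare endpoints: blue_phase.start < crimson_phase.start, blue_phase.start < crimson_phase.end, blue_phase.end < crimson_phase.start, blue_phase.end < crimson_phase.end.
That pattern is 'before'.

before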